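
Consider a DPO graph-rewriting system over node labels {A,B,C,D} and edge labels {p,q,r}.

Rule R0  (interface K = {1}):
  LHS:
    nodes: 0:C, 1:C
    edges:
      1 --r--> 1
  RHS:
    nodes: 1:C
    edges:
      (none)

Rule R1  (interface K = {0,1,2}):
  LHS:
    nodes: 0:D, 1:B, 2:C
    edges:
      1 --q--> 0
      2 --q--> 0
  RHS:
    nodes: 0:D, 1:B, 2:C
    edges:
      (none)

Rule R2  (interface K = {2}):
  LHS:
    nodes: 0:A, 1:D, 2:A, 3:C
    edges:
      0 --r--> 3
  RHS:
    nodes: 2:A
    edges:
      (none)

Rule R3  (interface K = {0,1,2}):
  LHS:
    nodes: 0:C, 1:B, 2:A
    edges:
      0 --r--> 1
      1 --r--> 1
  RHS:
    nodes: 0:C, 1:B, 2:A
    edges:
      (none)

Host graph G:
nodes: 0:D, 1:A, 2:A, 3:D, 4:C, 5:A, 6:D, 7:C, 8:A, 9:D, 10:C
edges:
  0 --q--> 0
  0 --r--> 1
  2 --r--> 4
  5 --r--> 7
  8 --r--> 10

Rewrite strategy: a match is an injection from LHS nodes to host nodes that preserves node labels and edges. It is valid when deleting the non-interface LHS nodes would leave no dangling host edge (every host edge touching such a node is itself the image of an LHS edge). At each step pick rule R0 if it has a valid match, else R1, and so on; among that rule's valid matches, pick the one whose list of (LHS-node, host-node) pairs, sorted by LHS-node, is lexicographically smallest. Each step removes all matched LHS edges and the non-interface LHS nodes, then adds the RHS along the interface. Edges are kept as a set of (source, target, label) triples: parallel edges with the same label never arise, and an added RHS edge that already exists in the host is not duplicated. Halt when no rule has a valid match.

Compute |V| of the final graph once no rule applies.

initial: |V|=11 |E|=5  E = 0-q->0 0-r->1 2-r->4 5-r->7 8-r->10
step 1: apply R2 at {0↦2, 1↦3, 2↦1, 3↦4}  → |V|=8 |E|=4  E = 0-q->0 0-r->1 5-r->7 8-r->10
step 2: apply R2 at {0↦5, 1↦6, 2↦1, 3↦7}  → |V|=5 |E|=3  E = 0-q->0 0-r->1 8-r->10
step 3: apply R2 at {0↦8, 1↦9, 2↦1, 3↦10}  → |V|=2 |E|=2  E = 0-q->0 0-r->1
halt: no rule applies after step 3
NF nodes: {0:D, 1:A}

Answer: 2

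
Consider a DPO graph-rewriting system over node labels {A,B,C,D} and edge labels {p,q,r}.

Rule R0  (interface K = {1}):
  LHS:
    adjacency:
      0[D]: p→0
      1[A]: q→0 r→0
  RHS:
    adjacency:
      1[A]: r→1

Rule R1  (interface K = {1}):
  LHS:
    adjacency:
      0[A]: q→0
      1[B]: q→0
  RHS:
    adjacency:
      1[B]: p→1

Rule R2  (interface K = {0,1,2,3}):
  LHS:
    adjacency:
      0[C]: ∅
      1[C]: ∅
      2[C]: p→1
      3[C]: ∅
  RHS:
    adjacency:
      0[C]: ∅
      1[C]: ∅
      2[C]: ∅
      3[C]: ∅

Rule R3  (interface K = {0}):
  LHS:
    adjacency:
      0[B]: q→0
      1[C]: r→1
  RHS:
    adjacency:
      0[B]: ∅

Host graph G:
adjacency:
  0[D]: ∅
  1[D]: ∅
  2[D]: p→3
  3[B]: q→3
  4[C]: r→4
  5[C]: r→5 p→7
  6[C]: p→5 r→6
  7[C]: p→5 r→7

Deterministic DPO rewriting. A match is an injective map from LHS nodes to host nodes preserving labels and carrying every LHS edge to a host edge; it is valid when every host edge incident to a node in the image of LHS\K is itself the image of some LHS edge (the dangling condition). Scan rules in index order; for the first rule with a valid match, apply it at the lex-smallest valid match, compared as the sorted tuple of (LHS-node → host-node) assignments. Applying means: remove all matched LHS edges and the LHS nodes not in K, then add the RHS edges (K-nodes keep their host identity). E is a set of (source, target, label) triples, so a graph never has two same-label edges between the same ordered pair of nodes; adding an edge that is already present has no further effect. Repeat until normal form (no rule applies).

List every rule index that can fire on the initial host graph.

Answer: [R2,R3]

Rewrite trace:
R0: no valid match — LHS pattern not found
R1: no valid match — LHS pattern not found
R2: 6 valid matches — {0↦4, 1↦5, 2↦6, 3↦7}, {0↦4, 1↦5, 2↦7, 3↦6}, {0↦4, 1↦7, 2↦5, 3↦6} (+3 more)
R3: 1 valid match — {0↦3, 1↦4}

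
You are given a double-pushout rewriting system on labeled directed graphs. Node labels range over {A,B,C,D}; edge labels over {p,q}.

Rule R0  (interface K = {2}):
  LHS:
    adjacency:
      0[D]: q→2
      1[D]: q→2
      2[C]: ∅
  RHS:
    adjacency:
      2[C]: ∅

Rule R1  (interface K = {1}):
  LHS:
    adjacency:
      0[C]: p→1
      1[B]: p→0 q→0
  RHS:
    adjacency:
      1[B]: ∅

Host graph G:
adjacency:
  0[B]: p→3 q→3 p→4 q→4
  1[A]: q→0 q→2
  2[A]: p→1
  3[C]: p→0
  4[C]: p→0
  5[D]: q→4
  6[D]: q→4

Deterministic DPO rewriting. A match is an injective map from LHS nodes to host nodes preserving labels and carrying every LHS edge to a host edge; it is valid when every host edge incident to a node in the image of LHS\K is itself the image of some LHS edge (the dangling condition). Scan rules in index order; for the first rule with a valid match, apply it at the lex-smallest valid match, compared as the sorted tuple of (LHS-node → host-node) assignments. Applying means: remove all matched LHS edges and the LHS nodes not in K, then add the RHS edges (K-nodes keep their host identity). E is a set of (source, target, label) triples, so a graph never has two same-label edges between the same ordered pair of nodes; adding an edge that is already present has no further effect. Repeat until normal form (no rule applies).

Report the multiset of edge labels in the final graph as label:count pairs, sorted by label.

Answer: p:1 q:2

Derivation:
initial: |V|=7 |E|=11  E = 0-p->3 0-q->3 0-p->4 0-q->4 1-q->0 1-q->2 2-p->1 3-p->0 4-p->0 5-q->4 6-q->4
step 1: apply R0 at {0↦5, 1↦6, 2↦4}  → |V|=5 |E|=9  E = 0-p->3 0-q->3 0-p->4 0-q->4 1-q->0 1-q->2 2-p->1 3-p->0 4-p->0
step 2: apply R1 at {0↦3, 1↦0}  → |V|=4 |E|=6  E = 0-p->4 0-q->4 1-q->0 1-q->2 2-p->1 4-p->0
step 3: apply R1 at {0↦4, 1↦0}  → |V|=3 |E|=3  E = 1-q->0 1-q->2 2-p->1
final graph: no rule applies after step 3
NF edges: [(1, 0, 'q'), (1, 2, 'q'), (2, 1, 'p')]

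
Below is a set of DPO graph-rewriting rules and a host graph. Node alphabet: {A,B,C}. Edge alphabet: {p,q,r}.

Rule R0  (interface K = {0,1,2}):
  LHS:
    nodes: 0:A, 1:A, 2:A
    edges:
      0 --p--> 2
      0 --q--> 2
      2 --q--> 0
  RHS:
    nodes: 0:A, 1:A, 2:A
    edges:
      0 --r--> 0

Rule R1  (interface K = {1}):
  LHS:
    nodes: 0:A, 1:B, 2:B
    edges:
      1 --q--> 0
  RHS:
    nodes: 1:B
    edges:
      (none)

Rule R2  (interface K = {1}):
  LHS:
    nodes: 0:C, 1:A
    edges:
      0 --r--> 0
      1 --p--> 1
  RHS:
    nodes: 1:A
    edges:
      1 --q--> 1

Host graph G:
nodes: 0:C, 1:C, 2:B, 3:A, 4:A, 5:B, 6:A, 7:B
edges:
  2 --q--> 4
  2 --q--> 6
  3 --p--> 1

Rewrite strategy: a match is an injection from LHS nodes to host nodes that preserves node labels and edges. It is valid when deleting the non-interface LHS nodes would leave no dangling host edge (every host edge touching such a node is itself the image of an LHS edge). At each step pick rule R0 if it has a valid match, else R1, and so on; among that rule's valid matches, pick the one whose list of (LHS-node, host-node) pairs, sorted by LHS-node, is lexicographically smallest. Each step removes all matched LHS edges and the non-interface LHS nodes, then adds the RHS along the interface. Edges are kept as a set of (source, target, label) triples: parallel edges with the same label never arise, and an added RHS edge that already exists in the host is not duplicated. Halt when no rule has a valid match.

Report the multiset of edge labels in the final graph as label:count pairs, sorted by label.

start.  V:8 E:3  edges: 2-q->4 2-q->6 3-p->1
1. fire R1 via {0↦4, 1↦2, 2↦5}  →  V:6 E:2  edges: 2-q->6 3-p->1
2. fire R1 via {0↦6, 1↦2, 2↦7}  →  V:4 E:1  edges: 3-p->1
halt: no rule applies after step 2
NF edges: [(3, 1, 'p')]

Answer: p:1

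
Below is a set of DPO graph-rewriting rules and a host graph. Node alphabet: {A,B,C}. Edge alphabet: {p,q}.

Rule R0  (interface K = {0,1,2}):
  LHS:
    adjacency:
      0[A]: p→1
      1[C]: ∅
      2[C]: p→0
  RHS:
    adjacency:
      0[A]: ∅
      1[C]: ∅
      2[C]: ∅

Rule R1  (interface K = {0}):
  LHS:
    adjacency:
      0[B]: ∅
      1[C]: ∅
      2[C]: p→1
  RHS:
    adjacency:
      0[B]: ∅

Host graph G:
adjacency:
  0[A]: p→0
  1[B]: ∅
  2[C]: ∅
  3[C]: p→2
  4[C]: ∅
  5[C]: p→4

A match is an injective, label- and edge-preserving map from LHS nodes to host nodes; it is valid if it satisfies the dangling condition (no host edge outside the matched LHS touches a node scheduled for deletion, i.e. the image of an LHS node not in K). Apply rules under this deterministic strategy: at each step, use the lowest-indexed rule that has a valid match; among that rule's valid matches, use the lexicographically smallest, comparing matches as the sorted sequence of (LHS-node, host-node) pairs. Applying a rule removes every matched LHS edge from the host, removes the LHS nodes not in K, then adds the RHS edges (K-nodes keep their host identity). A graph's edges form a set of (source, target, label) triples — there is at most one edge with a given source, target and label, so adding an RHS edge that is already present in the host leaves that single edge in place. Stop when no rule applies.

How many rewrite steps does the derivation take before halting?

initial: |V|=6 |E|=3  E = 0-p->0 3-p->2 5-p->4
step 1: apply R1 at {0↦1, 1↦2, 2↦3}  → |V|=4 |E|=2  E = 0-p->0 5-p->4
step 2: apply R1 at {0↦1, 1↦4, 2↦5}  → |V|=2 |E|=1  E = 0-p->0
final graph: no rule applies after step 2

Answer: 2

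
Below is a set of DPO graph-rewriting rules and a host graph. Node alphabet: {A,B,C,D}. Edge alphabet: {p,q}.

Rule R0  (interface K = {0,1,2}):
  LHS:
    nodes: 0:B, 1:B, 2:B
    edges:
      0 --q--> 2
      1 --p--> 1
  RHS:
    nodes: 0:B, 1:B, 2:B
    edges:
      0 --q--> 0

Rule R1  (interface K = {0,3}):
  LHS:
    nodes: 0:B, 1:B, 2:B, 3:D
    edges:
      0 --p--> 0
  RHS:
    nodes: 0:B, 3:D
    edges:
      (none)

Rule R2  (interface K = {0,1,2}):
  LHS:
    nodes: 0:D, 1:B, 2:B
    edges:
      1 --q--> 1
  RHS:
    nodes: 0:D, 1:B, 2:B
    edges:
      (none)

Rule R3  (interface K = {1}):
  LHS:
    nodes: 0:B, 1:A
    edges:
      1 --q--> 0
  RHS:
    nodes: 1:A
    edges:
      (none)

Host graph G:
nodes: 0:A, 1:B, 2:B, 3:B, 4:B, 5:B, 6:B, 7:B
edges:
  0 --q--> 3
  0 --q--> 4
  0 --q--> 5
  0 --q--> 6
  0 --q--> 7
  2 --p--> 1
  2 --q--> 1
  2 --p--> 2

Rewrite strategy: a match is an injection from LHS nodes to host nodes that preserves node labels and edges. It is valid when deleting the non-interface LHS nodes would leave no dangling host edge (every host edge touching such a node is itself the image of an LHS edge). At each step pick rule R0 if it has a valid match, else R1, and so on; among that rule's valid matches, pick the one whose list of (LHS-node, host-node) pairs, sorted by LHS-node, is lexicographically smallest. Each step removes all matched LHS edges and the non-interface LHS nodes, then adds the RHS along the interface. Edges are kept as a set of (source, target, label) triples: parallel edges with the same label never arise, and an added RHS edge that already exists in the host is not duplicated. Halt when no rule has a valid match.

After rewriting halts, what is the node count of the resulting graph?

[0] host  ⇒  8 nodes, 8 edges  {0-q->3 0-q->4 0-q->5 0-q->6 0-q->7 2-p->1 2-q->1 2-p->2}
[1] R3 @ {0↦3, 1↦0}  ⇒  7 nodes, 7 edges  {0-q->4 0-q->5 0-q->6 0-q->7 2-p->1 2-q->1 2-p->2}
[2] R3 @ {0↦4, 1↦0}  ⇒  6 nodes, 6 edges  {0-q->5 0-q->6 0-q->7 2-p->1 2-q->1 2-p->2}
[3] R3 @ {0↦5, 1↦0}  ⇒  5 nodes, 5 edges  {0-q->6 0-q->7 2-p->1 2-q->1 2-p->2}
[4] R3 @ {0↦6, 1↦0}  ⇒  4 nodes, 4 edges  {0-q->7 2-p->1 2-q->1 2-p->2}
[5] R3 @ {0↦7, 1↦0}  ⇒  3 nodes, 3 edges  {2-p->1 2-q->1 2-p->2}
normal form: no rule applies after step 5
NF nodes: {0:A, 1:B, 2:B}

Answer: 3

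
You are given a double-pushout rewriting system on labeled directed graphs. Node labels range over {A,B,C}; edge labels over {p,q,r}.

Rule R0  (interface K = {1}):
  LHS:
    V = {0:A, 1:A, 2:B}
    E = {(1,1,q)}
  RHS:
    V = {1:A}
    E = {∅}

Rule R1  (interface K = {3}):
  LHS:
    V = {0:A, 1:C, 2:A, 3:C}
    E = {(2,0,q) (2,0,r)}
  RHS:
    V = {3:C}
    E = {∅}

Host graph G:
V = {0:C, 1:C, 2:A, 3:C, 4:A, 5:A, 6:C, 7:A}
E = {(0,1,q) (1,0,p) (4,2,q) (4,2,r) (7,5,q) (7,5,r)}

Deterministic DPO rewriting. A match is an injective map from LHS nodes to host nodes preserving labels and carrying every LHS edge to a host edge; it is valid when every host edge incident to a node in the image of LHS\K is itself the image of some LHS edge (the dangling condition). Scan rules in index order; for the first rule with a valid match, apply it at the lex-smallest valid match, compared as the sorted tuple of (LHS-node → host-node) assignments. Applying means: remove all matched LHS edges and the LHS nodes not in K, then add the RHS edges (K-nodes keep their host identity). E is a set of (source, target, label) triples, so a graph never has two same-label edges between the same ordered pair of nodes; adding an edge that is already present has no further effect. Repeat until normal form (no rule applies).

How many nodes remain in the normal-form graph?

Answer: 2

Steps:
[0] host  ⇒  8 nodes, 6 edges  {0-q->1 1-p->0 4-q->2 4-r->2 7-q->5 7-r->5}
[1] R1 @ {0↦2, 1↦3, 2↦4, 3↦0}  ⇒  5 nodes, 4 edges  {0-q->1 1-p->0 7-q->5 7-r->5}
[2] R1 @ {0↦5, 1↦6, 2↦7, 3↦0}  ⇒  2 nodes, 2 edges  {0-q->1 1-p->0}
final graph: no rule applies after step 2
NF nodes: {0:C, 1:C}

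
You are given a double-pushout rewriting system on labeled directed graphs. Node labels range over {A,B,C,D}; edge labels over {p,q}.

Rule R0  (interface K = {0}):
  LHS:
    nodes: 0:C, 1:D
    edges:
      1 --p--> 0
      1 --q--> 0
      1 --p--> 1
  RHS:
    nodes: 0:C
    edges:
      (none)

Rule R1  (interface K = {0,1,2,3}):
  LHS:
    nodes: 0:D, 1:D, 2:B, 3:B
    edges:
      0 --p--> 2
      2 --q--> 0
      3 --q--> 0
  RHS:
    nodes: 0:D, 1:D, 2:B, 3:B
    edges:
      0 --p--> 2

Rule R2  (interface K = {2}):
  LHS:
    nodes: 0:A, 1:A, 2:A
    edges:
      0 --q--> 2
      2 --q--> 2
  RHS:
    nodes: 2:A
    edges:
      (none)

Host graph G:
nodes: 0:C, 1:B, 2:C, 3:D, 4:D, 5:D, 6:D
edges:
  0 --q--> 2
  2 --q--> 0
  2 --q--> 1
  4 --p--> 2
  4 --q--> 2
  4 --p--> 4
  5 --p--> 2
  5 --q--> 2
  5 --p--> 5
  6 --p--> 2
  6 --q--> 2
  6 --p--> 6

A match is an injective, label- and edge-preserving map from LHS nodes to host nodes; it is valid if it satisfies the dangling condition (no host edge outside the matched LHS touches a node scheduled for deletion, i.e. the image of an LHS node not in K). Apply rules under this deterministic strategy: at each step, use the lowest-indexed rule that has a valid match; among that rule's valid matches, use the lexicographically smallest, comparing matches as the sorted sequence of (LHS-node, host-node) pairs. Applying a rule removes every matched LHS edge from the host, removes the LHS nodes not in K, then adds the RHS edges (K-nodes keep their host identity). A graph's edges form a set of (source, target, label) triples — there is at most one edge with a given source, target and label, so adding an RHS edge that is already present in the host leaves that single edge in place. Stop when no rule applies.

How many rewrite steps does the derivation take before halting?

initial: |V|=7 |E|=12  E = 0-q->2 2-q->0 2-q->1 4-p->2 4-q->2 4-p->4 5-p->2 5-q->2 5-p->5 6-p->2 6-q->2 6-p->6
step 1: apply R0 at {0↦2, 1↦4}  → |V|=6 |E|=9  E = 0-q->2 2-q->0 2-q->1 5-p->2 5-q->2 5-p->5 6-p->2 6-q->2 6-p->6
step 2: apply R0 at {0↦2, 1↦5}  → |V|=5 |E|=6  E = 0-q->2 2-q->0 2-q->1 6-p->2 6-q->2 6-p->6
step 3: apply R0 at {0↦2, 1↦6}  → |V|=4 |E|=3  E = 0-q->2 2-q->0 2-q->1
halt: no rule applies after step 3

Answer: 3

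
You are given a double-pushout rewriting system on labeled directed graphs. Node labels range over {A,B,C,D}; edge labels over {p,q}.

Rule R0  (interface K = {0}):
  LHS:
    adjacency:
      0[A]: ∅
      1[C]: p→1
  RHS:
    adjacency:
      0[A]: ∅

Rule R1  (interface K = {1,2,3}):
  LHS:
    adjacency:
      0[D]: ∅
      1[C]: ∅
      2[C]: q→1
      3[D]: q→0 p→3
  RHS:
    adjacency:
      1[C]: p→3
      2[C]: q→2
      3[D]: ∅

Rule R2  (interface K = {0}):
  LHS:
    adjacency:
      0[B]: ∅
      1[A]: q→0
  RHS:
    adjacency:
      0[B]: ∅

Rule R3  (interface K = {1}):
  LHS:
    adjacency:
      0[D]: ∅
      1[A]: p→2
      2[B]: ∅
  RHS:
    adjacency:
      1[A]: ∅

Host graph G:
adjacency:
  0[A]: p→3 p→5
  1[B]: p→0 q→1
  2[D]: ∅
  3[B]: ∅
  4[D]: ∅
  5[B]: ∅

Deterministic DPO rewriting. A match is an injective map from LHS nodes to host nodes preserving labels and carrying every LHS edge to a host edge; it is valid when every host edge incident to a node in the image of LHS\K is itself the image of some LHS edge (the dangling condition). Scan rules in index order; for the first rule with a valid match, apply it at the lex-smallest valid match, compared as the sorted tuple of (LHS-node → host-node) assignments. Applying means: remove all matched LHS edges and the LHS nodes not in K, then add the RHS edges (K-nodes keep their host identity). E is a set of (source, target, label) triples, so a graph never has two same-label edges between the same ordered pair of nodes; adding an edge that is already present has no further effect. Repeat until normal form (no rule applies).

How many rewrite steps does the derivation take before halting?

Answer: 2

Derivation:
start.  V:6 E:4  edges: 0-p->3 0-p->5 1-p->0 1-q->1
1. fire R3 via {0↦2, 1↦0, 2↦3}  →  V:4 E:3  edges: 0-p->5 1-p->0 1-q->1
2. fire R3 via {0↦4, 1↦0, 2↦5}  →  V:2 E:2  edges: 1-p->0 1-q->1
halt: no rule applies after step 2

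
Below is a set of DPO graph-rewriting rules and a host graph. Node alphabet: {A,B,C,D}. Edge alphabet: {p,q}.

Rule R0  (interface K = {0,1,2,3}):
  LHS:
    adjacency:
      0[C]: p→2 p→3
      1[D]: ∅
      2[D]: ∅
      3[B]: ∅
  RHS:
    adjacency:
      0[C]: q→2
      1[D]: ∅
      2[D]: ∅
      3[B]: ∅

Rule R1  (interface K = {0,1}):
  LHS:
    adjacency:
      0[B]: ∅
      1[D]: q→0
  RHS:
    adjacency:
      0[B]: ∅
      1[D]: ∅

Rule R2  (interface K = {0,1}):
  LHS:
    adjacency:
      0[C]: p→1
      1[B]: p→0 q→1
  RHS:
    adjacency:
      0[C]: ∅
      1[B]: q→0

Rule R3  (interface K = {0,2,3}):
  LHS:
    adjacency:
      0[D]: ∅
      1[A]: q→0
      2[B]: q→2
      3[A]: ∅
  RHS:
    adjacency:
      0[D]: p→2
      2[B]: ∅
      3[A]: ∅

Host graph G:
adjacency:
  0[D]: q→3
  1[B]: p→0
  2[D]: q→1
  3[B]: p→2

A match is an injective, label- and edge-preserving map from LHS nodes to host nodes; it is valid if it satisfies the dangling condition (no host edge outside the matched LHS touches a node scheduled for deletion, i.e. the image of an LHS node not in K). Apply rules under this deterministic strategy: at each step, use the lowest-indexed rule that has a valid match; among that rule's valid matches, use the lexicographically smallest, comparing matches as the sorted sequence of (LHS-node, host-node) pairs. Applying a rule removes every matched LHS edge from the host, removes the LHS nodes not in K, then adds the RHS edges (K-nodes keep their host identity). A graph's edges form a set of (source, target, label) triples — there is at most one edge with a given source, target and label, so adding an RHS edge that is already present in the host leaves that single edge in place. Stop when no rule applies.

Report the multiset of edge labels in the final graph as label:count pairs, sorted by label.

Answer: p:2

Rewrite trace:
initial: |V|=4 |E|=4  E = 0-q->3 1-p->0 2-q->1 3-p->2
step 1: apply R1 at {0↦1, 1↦2}  → |V|=4 |E|=3  E = 0-q->3 1-p->0 3-p->2
step 2: apply R1 at {0↦3, 1↦0}  → |V|=4 |E|=2  E = 1-p->0 3-p->2
halt: no rule applies after step 2
NF edges: [(1, 0, 'p'), (3, 2, 'p')]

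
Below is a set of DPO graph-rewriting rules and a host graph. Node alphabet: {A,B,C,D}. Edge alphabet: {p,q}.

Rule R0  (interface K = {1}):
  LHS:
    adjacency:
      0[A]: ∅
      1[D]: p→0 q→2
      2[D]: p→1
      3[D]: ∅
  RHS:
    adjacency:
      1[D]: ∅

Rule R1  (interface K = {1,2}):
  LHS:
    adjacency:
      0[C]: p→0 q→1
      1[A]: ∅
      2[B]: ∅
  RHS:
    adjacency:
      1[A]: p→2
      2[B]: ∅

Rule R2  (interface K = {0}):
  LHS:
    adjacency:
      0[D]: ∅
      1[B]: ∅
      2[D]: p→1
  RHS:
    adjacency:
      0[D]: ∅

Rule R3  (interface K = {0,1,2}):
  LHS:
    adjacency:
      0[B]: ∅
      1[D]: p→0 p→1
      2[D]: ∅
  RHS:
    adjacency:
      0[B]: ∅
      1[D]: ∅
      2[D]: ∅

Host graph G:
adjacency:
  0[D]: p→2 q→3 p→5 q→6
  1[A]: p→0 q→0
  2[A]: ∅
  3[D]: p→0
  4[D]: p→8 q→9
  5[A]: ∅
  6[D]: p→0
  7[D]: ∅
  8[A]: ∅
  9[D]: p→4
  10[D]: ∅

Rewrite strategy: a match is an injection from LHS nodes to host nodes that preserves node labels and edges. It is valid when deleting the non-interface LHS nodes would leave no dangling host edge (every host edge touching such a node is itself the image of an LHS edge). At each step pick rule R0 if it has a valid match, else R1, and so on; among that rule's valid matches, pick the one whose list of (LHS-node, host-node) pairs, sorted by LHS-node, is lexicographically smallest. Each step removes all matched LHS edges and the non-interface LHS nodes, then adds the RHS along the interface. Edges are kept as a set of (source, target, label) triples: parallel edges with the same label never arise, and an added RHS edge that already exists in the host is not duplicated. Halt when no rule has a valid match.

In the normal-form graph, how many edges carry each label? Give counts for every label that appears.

start.  V:11 E:11  edges: 0-p->2 0-q->3 0-p->5 0-q->6 1-p->0 1-q->0 3-p->0 4-p->8 4-q->9 6-p->0 9-p->4
1. fire R0 via {0↦2, 1↦0, 2↦3, 3↦7}  →  V:8 E:8  edges: 0-p->5 0-q->6 1-p->0 1-q->0 4-p->8 4-q->9 6-p->0 9-p->4
2. fire R0 via {0↦5, 1↦0, 2↦6, 3↦10}  →  V:5 E:5  edges: 1-p->0 1-q->0 4-p->8 4-q->9 9-p->4
normal form: no rule applies after step 2
NF edges: [(1, 0, 'p'), (1, 0, 'q'), (4, 8, 'p'), (4, 9, 'q'), (9, 4, 'p')]

Answer: p:3 q:2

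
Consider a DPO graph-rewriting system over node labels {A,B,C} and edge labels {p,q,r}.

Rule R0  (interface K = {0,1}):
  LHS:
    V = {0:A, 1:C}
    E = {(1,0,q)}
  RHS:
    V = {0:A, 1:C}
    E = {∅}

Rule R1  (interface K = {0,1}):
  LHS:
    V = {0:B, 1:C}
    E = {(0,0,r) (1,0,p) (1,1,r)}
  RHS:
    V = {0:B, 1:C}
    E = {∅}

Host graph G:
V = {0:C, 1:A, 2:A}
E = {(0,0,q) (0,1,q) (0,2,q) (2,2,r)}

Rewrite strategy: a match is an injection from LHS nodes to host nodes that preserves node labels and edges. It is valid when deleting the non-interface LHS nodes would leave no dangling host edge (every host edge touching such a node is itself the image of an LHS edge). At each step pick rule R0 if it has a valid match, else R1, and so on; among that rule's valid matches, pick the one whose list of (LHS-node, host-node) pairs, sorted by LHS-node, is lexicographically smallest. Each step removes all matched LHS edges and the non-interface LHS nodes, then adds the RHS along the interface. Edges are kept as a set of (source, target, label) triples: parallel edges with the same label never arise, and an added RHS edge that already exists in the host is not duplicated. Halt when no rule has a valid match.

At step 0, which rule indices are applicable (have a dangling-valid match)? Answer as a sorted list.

Answer: [R0]

Derivation:
R0: 2 valid matches — {0↦1, 1↦0}, {0↦2, 1↦0}
R1: no valid match — LHS pattern not found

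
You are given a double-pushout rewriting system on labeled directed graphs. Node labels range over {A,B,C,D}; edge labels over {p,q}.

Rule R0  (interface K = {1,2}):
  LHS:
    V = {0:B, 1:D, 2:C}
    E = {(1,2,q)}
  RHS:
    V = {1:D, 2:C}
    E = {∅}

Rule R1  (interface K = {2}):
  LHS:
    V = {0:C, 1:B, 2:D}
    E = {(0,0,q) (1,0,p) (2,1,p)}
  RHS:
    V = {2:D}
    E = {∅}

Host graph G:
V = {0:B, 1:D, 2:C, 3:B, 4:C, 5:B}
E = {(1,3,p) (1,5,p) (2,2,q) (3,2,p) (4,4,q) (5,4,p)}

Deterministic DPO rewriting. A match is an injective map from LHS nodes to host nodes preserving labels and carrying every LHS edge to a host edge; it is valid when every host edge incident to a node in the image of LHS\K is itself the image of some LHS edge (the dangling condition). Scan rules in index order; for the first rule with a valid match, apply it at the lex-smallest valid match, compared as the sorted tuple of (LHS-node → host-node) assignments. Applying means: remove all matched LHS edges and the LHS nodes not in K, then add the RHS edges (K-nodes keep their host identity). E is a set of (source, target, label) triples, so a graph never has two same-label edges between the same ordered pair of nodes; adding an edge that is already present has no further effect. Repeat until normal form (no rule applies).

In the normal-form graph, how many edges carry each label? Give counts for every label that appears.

Answer: (no edges)

Steps:
initial: |V|=6 |E|=6  E = 1-p->3 1-p->5 2-q->2 3-p->2 4-q->4 5-p->4
step 1: apply R1 at {0↦2, 1↦3, 2↦1}  → |V|=4 |E|=3  E = 1-p->5 4-q->4 5-p->4
step 2: apply R1 at {0↦4, 1↦5, 2↦1}  → |V|=2 |E|=0  E = ∅
normal form: no rule applies after step 2
NF edges: []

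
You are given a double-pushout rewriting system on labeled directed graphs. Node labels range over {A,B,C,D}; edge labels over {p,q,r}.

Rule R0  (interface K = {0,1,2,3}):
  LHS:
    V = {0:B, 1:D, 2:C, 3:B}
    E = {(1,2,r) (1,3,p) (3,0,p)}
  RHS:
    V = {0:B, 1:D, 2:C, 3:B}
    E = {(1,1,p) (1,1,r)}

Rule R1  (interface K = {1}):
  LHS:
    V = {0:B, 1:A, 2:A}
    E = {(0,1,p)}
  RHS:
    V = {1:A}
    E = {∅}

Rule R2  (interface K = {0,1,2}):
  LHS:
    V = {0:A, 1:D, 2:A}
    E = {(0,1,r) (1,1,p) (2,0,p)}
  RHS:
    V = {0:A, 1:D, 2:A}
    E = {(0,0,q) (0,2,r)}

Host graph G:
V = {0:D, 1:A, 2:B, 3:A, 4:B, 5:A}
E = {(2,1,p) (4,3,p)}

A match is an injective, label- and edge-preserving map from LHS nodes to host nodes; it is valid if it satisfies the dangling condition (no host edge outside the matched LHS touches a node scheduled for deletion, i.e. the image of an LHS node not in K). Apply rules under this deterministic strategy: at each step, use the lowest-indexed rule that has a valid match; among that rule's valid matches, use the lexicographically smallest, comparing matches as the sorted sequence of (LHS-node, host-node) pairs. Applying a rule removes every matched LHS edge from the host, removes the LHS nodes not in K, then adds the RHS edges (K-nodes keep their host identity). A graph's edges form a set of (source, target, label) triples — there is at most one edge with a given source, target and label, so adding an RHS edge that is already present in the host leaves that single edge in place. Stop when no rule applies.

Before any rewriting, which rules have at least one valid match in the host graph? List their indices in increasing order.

R0: no valid match — LHS pattern not found
R1: 2 valid matches — {0↦2, 1↦1, 2↦5}, {0↦4, 1↦3, 2↦5}
R2: no valid match — LHS pattern not found

Answer: [R1]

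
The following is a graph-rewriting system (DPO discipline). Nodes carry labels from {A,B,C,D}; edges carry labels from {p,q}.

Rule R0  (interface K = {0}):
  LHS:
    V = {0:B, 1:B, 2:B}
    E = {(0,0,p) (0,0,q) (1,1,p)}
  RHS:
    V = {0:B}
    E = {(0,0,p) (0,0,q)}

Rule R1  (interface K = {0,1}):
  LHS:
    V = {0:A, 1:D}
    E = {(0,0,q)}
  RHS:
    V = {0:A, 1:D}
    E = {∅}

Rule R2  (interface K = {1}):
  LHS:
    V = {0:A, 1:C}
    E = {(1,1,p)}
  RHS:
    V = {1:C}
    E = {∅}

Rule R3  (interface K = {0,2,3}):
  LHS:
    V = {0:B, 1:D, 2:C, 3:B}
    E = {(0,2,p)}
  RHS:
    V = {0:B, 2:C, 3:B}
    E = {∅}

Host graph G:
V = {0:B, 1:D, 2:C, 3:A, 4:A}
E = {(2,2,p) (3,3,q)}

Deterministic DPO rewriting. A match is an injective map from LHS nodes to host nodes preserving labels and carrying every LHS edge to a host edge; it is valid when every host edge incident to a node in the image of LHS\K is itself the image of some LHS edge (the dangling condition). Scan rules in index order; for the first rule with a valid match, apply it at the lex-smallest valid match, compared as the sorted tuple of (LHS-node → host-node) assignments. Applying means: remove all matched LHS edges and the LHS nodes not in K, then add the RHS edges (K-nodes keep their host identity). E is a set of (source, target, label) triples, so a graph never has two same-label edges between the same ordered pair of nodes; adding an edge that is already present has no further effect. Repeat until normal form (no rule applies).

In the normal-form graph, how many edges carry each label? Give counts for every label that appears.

Answer: (no edges)

Steps:
[0] host  ⇒  5 nodes, 2 edges  {2-p->2 3-q->3}
[1] R1 @ {0↦3, 1↦1}  ⇒  5 nodes, 1 edges  {2-p->2}
[2] R2 @ {0↦3, 1↦2}  ⇒  4 nodes, 0 edges  {∅}
final graph: no rule applies after step 2
NF edges: []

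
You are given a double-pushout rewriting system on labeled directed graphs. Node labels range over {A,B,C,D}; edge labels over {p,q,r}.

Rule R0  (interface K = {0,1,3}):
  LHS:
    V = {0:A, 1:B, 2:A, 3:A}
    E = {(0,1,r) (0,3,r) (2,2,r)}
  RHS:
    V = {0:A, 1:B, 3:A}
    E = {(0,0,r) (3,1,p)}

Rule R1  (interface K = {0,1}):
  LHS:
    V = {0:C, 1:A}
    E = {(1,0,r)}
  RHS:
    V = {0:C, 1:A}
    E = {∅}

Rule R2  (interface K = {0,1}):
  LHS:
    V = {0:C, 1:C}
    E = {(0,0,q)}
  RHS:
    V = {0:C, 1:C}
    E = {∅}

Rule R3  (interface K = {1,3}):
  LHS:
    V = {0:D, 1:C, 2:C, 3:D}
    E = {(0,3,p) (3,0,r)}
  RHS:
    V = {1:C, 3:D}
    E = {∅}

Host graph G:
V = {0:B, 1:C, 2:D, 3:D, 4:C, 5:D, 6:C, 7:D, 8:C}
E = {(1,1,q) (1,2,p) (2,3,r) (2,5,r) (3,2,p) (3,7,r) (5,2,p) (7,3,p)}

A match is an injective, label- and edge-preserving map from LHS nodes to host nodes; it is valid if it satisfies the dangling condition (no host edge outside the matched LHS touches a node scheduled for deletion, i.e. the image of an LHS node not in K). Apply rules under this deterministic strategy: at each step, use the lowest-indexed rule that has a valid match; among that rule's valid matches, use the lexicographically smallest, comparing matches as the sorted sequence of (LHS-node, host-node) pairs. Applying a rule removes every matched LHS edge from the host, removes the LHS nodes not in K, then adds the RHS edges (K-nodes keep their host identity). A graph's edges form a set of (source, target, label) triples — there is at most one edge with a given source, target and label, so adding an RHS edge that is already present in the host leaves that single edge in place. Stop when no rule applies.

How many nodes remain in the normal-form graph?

start.  V:9 E:8  edges: 1-q->1 1-p->2 2-r->3 2-r->5 3-p->2 3-r->7 5-p->2 7-p->3
1. fire R2 via {0↦1, 1↦4}  →  V:9 E:7  edges: 1-p->2 2-r->3 2-r->5 3-p->2 3-r->7 5-p->2 7-p->3
2. fire R3 via {0↦5, 1↦1, 2↦4, 3↦2}  →  V:7 E:5  edges: 1-p->2 2-r->3 3-p->2 3-r->7 7-p->3
3. fire R3 via {0↦7, 1↦1, 2↦6, 3↦3}  →  V:5 E:3  edges: 1-p->2 2-r->3 3-p->2
4. fire R3 via {0↦3, 1↦1, 2↦8, 3↦2}  →  V:3 E:1  edges: 1-p->2
halt: no rule applies after step 4
NF nodes: {0:B, 1:C, 2:D}

Answer: 3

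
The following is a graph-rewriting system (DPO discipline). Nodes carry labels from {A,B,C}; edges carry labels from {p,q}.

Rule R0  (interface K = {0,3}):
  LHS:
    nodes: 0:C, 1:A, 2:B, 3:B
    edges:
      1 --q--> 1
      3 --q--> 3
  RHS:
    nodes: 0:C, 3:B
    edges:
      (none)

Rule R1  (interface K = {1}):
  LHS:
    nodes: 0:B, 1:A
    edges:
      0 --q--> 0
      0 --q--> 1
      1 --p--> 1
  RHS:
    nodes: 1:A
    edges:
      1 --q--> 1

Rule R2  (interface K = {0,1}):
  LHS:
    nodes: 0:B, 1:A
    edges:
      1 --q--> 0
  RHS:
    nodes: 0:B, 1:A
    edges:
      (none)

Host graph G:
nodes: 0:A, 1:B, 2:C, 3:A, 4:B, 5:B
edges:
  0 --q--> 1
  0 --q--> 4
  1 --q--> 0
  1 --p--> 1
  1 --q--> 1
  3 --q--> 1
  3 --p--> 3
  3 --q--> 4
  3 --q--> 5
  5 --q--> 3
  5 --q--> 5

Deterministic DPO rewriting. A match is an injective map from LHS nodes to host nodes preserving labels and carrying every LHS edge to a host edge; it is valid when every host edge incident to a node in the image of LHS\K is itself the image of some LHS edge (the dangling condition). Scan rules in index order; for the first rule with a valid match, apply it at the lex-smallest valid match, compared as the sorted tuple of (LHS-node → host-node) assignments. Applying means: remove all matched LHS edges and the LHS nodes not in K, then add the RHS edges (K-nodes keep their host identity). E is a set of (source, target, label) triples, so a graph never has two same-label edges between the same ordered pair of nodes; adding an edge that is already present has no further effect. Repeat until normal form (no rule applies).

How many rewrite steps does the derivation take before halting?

Answer: 7

Rewrite trace:
start.  V:6 E:11  edges: 0-q->1 0-q->4 1-q->0 1-p->1 1-q->1 3-q->1 3-p->3 3-q->4 3-q->5 5-q->3 5-q->5
1. fire R2 via {0↦1, 1↦0}  →  V:6 E:10  edges: 0-q->4 1-q->0 1-p->1 1-q->1 3-q->1 3-p->3 3-q->4 3-q->5 5-q->3 5-q->5
2. fire R2 via {0↦1, 1↦3}  →  V:6 E:9  edges: 0-q->4 1-q->0 1-p->1 1-q->1 3-p->3 3-q->4 3-q->5 5-q->3 5-q->5
3. fire R2 via {0↦4, 1↦0}  →  V:6 E:8  edges: 1-q->0 1-p->1 1-q->1 3-p->3 3-q->4 3-q->5 5-q->3 5-q->5
4. fire R2 via {0↦4, 1↦3}  →  V:6 E:7  edges: 1-q->0 1-p->1 1-q->1 3-p->3 3-q->5 5-q->3 5-q->5
5. fire R2 via {0↦5, 1↦3}  →  V:6 E:6  edges: 1-q->0 1-p->1 1-q->1 3-p->3 5-q->3 5-q->5
6. fire R1 via {0↦5, 1↦3}  →  V:5 E:4  edges: 1-q->0 1-p->1 1-q->1 3-q->3
7. fire R0 via {0↦2, 1↦3, 2↦4, 3↦1}  →  V:3 E:2  edges: 1-q->0 1-p->1
halt: no rule applies after step 7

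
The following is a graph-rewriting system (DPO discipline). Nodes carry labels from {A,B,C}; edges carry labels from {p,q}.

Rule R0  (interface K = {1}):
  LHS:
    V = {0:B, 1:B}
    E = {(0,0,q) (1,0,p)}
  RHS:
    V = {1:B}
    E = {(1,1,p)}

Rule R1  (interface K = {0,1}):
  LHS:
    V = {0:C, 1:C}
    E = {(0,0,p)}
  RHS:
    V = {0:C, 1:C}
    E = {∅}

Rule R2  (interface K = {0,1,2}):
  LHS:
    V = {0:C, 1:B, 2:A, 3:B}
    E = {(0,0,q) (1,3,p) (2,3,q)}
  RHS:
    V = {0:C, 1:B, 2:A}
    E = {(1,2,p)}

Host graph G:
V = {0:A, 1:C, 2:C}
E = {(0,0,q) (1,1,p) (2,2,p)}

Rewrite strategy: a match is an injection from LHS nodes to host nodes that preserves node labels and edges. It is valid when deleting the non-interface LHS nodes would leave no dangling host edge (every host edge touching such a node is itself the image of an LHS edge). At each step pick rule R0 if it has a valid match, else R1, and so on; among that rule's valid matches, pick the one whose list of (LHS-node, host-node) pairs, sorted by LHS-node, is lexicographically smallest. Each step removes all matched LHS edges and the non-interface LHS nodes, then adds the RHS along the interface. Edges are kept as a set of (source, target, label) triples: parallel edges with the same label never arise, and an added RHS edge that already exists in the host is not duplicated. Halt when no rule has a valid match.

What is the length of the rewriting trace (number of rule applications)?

Answer: 2

Rewrite trace:
start.  V:3 E:3  edges: 0-q->0 1-p->1 2-p->2
1. fire R1 via {0↦1, 1↦2}  →  V:3 E:2  edges: 0-q->0 2-p->2
2. fire R1 via {0↦2, 1↦1}  →  V:3 E:1  edges: 0-q->0
final graph: no rule applies after step 2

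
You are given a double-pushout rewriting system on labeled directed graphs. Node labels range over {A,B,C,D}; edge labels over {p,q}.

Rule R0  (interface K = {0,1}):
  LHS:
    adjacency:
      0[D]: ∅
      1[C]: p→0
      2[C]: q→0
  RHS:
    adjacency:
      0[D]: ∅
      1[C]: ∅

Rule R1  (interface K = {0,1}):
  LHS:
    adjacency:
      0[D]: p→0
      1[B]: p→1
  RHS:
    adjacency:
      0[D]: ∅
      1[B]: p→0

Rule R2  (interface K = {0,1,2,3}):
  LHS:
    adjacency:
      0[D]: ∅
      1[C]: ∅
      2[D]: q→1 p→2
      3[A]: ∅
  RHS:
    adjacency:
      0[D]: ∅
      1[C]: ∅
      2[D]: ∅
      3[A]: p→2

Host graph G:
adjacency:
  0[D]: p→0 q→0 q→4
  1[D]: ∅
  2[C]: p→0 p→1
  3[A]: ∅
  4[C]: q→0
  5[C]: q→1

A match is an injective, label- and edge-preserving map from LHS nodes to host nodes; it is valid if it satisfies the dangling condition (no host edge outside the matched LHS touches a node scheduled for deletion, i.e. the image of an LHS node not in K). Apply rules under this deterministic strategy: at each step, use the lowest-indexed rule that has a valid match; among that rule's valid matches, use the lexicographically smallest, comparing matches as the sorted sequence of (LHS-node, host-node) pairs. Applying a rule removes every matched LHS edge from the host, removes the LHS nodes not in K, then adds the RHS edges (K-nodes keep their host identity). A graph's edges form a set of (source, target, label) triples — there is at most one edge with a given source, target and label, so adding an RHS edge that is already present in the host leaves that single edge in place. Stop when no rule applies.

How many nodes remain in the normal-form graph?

initial: |V|=6 |E|=7  E = 0-p->0 0-q->0 0-q->4 2-p->0 2-p->1 4-q->0 5-q->1
step 1: apply R0 at {0↦1, 1↦2, 2↦5}  → |V|=5 |E|=5  E = 0-p->0 0-q->0 0-q->4 2-p->0 4-q->0
step 2: apply R2 at {0↦1, 1↦4, 2↦0, 3↦3}  → |V|=5 |E|=4  E = 0-q->0 2-p->0 3-p->0 4-q->0
step 3: apply R0 at {0↦0, 1↦2, 2↦4}  → |V|=4 |E|=2  E = 0-q->0 3-p->0
final graph: no rule applies after step 3
NF nodes: {0:D, 1:D, 2:C, 3:A}

Answer: 4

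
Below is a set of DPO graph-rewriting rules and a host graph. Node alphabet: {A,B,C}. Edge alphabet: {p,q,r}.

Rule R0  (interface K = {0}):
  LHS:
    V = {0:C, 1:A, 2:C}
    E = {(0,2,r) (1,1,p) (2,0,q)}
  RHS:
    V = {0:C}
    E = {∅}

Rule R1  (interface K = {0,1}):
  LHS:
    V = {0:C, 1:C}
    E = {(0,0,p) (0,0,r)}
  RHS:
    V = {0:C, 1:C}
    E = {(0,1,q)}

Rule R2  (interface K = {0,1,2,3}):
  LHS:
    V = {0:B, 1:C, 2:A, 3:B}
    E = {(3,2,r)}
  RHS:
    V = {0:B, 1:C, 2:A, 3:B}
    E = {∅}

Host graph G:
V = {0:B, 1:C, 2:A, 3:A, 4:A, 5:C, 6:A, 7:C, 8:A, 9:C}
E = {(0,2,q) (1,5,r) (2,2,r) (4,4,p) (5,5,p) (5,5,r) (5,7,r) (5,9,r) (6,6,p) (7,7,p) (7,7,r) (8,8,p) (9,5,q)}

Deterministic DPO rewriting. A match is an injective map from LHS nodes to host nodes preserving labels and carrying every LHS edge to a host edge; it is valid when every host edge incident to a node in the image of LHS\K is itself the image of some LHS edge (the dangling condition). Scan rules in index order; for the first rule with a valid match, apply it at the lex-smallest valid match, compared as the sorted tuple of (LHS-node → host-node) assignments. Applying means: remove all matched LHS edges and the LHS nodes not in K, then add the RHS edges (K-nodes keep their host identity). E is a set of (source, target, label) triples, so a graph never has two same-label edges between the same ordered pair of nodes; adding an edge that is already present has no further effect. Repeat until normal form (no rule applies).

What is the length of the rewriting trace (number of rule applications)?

[0] host  ⇒  10 nodes, 13 edges  {0-q->2 1-r->5 2-r->2 4-p->4 5-p->5 5-r->5 5-r->7 5-r->9 6-p->6 7-p->7 7-r->7 8-p->8 9-q->5}
[1] R0 @ {0↦5, 1↦4, 2↦9}  ⇒  8 nodes, 10 edges  {0-q->2 1-r->5 2-r->2 5-p->5 5-r->5 5-r->7 6-p->6 7-p->7 7-r->7 8-p->8}
[2] R1 @ {0↦5, 1↦1}  ⇒  8 nodes, 9 edges  {0-q->2 1-r->5 2-r->2 5-q->1 5-r->7 6-p->6 7-p->7 7-r->7 8-p->8}
[3] R1 @ {0↦7, 1↦1}  ⇒  8 nodes, 8 edges  {0-q->2 1-r->5 2-r->2 5-q->1 5-r->7 6-p->6 7-q->1 8-p->8}
normal form: no rule applies after step 3

Answer: 3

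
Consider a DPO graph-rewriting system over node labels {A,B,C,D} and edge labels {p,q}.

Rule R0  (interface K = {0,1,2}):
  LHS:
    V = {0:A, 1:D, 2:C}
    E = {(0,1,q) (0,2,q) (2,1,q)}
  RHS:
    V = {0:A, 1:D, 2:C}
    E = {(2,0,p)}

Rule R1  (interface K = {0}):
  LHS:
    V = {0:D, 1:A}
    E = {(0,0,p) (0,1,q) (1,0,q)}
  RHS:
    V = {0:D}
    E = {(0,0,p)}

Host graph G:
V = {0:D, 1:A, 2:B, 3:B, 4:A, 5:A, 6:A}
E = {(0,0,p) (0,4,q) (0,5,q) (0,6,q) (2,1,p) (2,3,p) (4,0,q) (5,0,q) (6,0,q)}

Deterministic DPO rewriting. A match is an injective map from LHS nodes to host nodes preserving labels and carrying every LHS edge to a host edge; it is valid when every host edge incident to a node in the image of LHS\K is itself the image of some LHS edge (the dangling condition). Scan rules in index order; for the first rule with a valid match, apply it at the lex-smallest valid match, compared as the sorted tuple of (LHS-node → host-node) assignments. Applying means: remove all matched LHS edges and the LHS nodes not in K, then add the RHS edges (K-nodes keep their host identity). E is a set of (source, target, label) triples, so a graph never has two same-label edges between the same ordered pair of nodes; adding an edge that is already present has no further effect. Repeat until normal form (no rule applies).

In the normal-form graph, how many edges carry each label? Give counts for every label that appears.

Answer: p:3

Rewrite trace:
[0] host  ⇒  7 nodes, 9 edges  {0-p->0 0-q->4 0-q->5 0-q->6 2-p->1 2-p->3 4-q->0 5-q->0 6-q->0}
[1] R1 @ {0↦0, 1↦4}  ⇒  6 nodes, 7 edges  {0-p->0 0-q->5 0-q->6 2-p->1 2-p->3 5-q->0 6-q->0}
[2] R1 @ {0↦0, 1↦5}  ⇒  5 nodes, 5 edges  {0-p->0 0-q->6 2-p->1 2-p->3 6-q->0}
[3] R1 @ {0↦0, 1↦6}  ⇒  4 nodes, 3 edges  {0-p->0 2-p->1 2-p->3}
final graph: no rule applies after step 3
NF edges: [(0, 0, 'p'), (2, 1, 'p'), (2, 3, 'p')]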